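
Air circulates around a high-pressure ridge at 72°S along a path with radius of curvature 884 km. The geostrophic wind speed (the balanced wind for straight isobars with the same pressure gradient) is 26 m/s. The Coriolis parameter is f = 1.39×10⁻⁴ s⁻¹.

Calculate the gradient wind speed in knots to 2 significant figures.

73 knots

Around a high, pressure-gradient force acts outward with centrifugal, so Coriolis balances both:
fV = (1/ρ)|∂P/∂n| + V²/R  →  V² − fR·V + fR·V_g = 0
With fR = 1.39×10⁻⁴ × 884×10³ m = 123 m/s:
V = [fR − √((fR)² − 4 fR V_g)]/2 = [123 − √(123² − 4×123×26)]/2 = 37.4 m/s
Supergeostrophic (V > V_g = 26 m/s), as expected around a high.
Converting: 37.4 m/s × 1.944 = 73 knots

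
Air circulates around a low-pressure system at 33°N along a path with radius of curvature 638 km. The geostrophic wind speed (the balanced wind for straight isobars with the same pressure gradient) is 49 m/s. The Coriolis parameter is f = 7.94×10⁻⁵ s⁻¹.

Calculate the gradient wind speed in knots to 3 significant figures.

Around a low, centrifugal force acts outward with Coriolis, so pressure-gradient force balances both:
(1/ρ)|∂P/∂n| = fV + V²/R  →  V² + fR·V − fR·V_g = 0
With fR = 7.94×10⁻⁵ × 638×10³ m = 50.7 m/s:
V = [−fR + √((fR)² + 4 fR V_g)]/2 = [−50.7 + √(50.7² + 4×50.7×49)]/2 = 30.6 m/s
Subgeostrophic (V < V_g = 49 m/s), as expected around a low.
Converting: 30.6 m/s × 1.944 = 59.4 knots

59.4 knots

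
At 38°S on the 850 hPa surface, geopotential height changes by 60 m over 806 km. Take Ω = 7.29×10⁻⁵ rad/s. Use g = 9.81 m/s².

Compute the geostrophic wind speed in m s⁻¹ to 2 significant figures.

8.1 m s⁻¹

Coriolis parameter at 38°S:
f = 2Ω sin φ = 2 × 7.29×10⁻⁵ × sin 38° = 8.98×10⁻⁵ s⁻¹
Height gradient: |∂Z/∂n| = 60 m / 806000 m = 7.44×10⁻⁵
On a pressure surface, geostrophic balance gives V_g = (g/f)|∂Z/∂n|:
V_g = 9.81 × 7.44×10⁻⁵ / 8.98×10⁻⁵ = 8.14 m/s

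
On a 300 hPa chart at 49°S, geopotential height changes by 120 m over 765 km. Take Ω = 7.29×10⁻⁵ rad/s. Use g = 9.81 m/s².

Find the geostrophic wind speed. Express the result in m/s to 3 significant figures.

14.0 m/s

Coriolis parameter at 49°S:
f = 2Ω sin φ = 2 × 7.29×10⁻⁵ × sin 49° = 1.10×10⁻⁴ s⁻¹
Height gradient: |∂Z/∂n| = 120 m / 765000 m = 1.57×10⁻⁴
On a pressure surface, geostrophic balance gives V_g = (g/f)|∂Z/∂n|:
V_g = 9.81 × 1.57×10⁻⁴ / 1.10×10⁻⁴ = 14.0 m/s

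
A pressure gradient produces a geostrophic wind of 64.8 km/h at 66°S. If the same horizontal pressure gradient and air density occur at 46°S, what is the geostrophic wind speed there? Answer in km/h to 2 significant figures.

82 km/h

With the same pressure gradient and density, V_g ∝ 1/f ∝ 1/sin φ.
V₂ = V₁ · sin φ₁ / sin φ₂ = 64.8 × sin 66° / sin 46°
V₂ = 64.8 × 0.9135/0.7193 = 82 km/h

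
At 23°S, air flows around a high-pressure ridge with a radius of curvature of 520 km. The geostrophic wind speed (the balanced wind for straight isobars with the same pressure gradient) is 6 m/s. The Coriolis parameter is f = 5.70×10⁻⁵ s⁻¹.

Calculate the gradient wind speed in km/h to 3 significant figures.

Around a high, pressure-gradient force acts outward with centrifugal, so Coriolis balances both:
fV = (1/ρ)|∂P/∂n| + V²/R  →  V² − fR·V + fR·V_g = 0
With fR = 5.70×10⁻⁵ × 520×10³ m = 29.6 m/s:
V = [fR − √((fR)² − 4 fR V_g)]/2 = [29.6 − √(29.6² − 4×29.6×6)]/2 = 8.36 m/s
Supergeostrophic (V > V_g = 6 m/s), as expected around a high.
Converting: 8.36 m/s × 3.6 = 30.1 km/h

30.1 km/h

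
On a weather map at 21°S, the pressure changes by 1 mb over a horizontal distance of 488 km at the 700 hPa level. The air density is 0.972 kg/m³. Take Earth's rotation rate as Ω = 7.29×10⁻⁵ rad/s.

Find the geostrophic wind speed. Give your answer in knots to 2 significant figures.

7.8 knots

Coriolis parameter at 21°S:
f = 2Ω sin φ = 2 × 7.29×10⁻⁵ × sin 21° = 5.23×10⁻⁵ s⁻¹
Pressure gradient: |∂P/∂n| = 100 Pa / 488000 m = 2.05×10⁻⁴ Pa/m
Geostrophic balance (pressure-gradient force = Coriolis force):
V_g = (1/(fρ)) |∂P/∂n| = 2.05×10⁻⁴ / (5.23×10⁻⁵ × 0.972) = 4.03 m/s
Converting: 4.03 m/s × 1.944 = 7.8 knots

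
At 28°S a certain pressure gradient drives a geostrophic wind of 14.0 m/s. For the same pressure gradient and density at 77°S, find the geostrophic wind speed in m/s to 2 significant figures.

6.7 m/s

With the same pressure gradient and density, V_g ∝ 1/f ∝ 1/sin φ.
V₂ = V₁ · sin φ₁ / sin φ₂ = 14.0 × sin 28° / sin 77°
V₂ = 14.0 × 0.4695/0.9744 = 6.7 m/s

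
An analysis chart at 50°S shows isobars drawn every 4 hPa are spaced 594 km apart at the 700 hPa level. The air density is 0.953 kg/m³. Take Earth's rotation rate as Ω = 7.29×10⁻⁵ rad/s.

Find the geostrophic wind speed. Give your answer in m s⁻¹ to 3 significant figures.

6.33 m s⁻¹

Coriolis parameter at 50°S:
f = 2Ω sin φ = 2 × 7.29×10⁻⁵ × sin 50° = 1.12×10⁻⁴ s⁻¹
Pressure gradient: |∂P/∂n| = 400 Pa / 594000 m = 6.73×10⁻⁴ Pa/m
Geostrophic balance (pressure-gradient force = Coriolis force):
V_g = (1/(fρ)) |∂P/∂n| = 6.73×10⁻⁴ / (1.12×10⁻⁴ × 0.953) = 6.33 m/s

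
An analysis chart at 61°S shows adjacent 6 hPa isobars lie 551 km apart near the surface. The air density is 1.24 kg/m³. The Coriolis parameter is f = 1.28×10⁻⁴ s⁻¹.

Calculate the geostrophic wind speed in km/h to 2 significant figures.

25 km/h

Pressure gradient: |∂P/∂n| = 600 Pa / 551000 m = 1.09×10⁻³ Pa/m
Geostrophic balance (pressure-gradient force = Coriolis force):
V_g = (1/(fρ)) |∂P/∂n| = 1.09×10⁻³ / (1.28×10⁻⁴ × 1.24) = 6.86 m/s
Converting: 6.86 m/s × 3.6 = 25 km/h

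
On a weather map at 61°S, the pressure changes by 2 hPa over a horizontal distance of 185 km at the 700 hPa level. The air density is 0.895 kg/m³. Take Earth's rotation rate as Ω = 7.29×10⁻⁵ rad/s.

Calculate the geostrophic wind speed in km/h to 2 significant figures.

34 km/h

Coriolis parameter at 61°S:
f = 2Ω sin φ = 2 × 7.29×10⁻⁵ × sin 61° = 1.28×10⁻⁴ s⁻¹
Pressure gradient: |∂P/∂n| = 200 Pa / 185000 m = 1.08×10⁻³ Pa/m
Geostrophic balance (pressure-gradient force = Coriolis force):
V_g = (1/(fρ)) |∂P/∂n| = 1.08×10⁻³ / (1.28×10⁻⁴ × 0.895) = 9.47 m/s
Converting: 9.47 m/s × 3.6 = 34 km/h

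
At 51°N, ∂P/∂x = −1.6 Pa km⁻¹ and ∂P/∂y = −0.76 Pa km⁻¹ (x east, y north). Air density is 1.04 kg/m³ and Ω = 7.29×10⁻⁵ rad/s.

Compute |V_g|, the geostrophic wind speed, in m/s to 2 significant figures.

Coriolis parameter at 51°N:
f = 2Ω sin φ = 2 × 7.29×10⁻⁵ × sin 51° = 1.13×10⁻⁴ s⁻¹
Component geostrophic relations (x east, y north):
u_g = −(1/(fρ)) ∂P/∂y,  v_g = (1/(fρ)) ∂P/∂x
u_g = −(−0.76×10⁻³)/(1.13×10⁻⁴ × 1.04) = 6.45 m/s;  v_g = (−1.6×10⁻³)/(1.13×10⁻⁴ × 1.04) = −13.6 m/s
|V_g| = √(u_g² + v_g²) = 15.0 m/s

15 m/s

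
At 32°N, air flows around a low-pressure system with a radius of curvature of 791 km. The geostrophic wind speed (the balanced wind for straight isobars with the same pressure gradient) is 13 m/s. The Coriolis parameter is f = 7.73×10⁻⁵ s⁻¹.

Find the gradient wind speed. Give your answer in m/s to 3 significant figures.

Around a low, centrifugal force acts outward with Coriolis, so pressure-gradient force balances both:
(1/ρ)|∂P/∂n| = fV + V²/R  →  V² + fR·V − fR·V_g = 0
With fR = 7.73×10⁻⁵ × 791×10³ m = 61.1 m/s:
V = [−fR + √((fR)² + 4 fR V_g)]/2 = [−61.1 + √(61.1² + 4×61.1×13)]/2 = 11 m/s
Subgeostrophic (V < V_g = 13 m/s), as expected around a low.

11.0 m/s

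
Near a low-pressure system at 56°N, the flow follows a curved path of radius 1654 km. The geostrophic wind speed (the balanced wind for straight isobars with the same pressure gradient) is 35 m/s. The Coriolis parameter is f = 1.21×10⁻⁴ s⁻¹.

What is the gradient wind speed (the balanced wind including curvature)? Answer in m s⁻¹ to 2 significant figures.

Around a low, centrifugal force acts outward with Coriolis, so pressure-gradient force balances both:
(1/ρ)|∂P/∂n| = fV + V²/R  →  V² + fR·V − fR·V_g = 0
With fR = 1.21×10⁻⁴ × 1654×10³ m = 200 m/s:
V = [−fR + √((fR)² + 4 fR V_g)]/2 = [−200 + √(200² + 4×200×35)]/2 = 30.4 m/s
Subgeostrophic (V < V_g = 35 m/s), as expected around a low.

30 m s⁻¹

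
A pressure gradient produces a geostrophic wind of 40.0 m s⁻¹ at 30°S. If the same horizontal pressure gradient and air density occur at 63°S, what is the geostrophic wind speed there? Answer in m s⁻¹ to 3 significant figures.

With the same pressure gradient and density, V_g ∝ 1/f ∝ 1/sin φ.
V₂ = V₁ · sin φ₁ / sin φ₂ = 40.0 × sin 30° / sin 63°
V₂ = 40.0 × 0.5000/0.8910 = 22.4 m s⁻¹

22.4 m s⁻¹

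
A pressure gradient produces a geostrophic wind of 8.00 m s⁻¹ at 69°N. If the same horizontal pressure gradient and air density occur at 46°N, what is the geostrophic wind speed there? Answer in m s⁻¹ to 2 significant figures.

10 m s⁻¹

With the same pressure gradient and density, V_g ∝ 1/f ∝ 1/sin φ.
V₂ = V₁ · sin φ₁ / sin φ₂ = 8.00 × sin 69° / sin 46°
V₂ = 8.00 × 0.9336/0.7193 = 10 m s⁻¹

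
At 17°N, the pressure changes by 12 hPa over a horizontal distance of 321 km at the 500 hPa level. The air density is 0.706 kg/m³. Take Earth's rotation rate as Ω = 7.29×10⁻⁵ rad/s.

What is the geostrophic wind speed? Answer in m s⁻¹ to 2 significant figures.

120 m s⁻¹

Coriolis parameter at 17°N:
f = 2Ω sin φ = 2 × 7.29×10⁻⁵ × sin 17° = 4.26×10⁻⁵ s⁻¹
Pressure gradient: |∂P/∂n| = 1200 Pa / 321000 m = 3.74×10⁻³ Pa/m
Geostrophic balance (pressure-gradient force = Coriolis force):
V_g = (1/(fρ)) |∂P/∂n| = 3.74×10⁻³ / (4.26×10⁻⁵ × 0.706) = 124 m/s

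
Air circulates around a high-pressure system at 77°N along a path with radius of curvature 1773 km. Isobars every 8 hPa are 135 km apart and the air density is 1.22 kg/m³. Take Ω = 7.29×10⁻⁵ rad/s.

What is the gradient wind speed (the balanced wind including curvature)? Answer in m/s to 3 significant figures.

40.8 m/s

Coriolis parameter at 77°N:
f = 2Ω sin φ = 2 × 7.29×10⁻⁵ × sin 77° = 1.42×10⁻⁴ s⁻¹
Pressure gradient: |∂P/∂n| = 800 Pa / 135000 m = 5.93×10⁻³ Pa/m
Geostrophic speed: V_g = |∂P/∂n|/(fρ) = 5.93×10⁻³/(1.42×10⁻⁴ × 1.22) = 34.2 m/s
Around a high, pressure-gradient force acts outward with centrifugal, so Coriolis balances both:
fV = (1/ρ)|∂P/∂n| + V²/R  →  V² − fR·V + fR·V_g = 0
With fR = 1.42×10⁻⁴ × 1773×10³ m = 252 m/s:
V = [fR − √((fR)² − 4 fR V_g)]/2 = [252 − √(252² − 4×252×34.2)]/2 = 40.8 m/s
Supergeostrophic (V > V_g = 34.2 m/s), as expected around a high.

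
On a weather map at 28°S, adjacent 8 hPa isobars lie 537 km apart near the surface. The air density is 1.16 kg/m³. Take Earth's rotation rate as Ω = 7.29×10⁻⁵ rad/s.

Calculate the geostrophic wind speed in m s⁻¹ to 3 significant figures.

Coriolis parameter at 28°S:
f = 2Ω sin φ = 2 × 7.29×10⁻⁵ × sin 28° = 6.84×10⁻⁵ s⁻¹
Pressure gradient: |∂P/∂n| = 800 Pa / 537000 m = 1.49×10⁻³ Pa/m
Geostrophic balance (pressure-gradient force = Coriolis force):
V_g = (1/(fρ)) |∂P/∂n| = 1.49×10⁻³ / (6.84×10⁻⁵ × 1.16) = 18.8 m/s

18.8 m s⁻¹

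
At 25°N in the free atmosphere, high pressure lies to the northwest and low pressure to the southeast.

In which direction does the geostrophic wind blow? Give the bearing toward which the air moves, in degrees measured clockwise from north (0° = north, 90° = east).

The pressure-gradient force points toward the southeast (bearing 135°).
Geostrophic balance: in the Northern Hemisphere the Coriolis force deflects motion to the right, so the geostrophic wind blows 90° to the right of the pressure-gradient force (low pressure on the left).
Rotating 135° by 90° clockwise gives 225° — the wind blows toward the southwest.

225°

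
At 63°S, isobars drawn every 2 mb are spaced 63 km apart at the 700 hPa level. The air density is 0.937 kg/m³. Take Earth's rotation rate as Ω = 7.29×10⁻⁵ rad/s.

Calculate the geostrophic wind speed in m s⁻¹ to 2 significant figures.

Coriolis parameter at 63°S:
f = 2Ω sin φ = 2 × 7.29×10⁻⁵ × sin 63° = 1.30×10⁻⁴ s⁻¹
Pressure gradient: |∂P/∂n| = 200 Pa / 63000 m = 3.17×10⁻³ Pa/m
Geostrophic balance (pressure-gradient force = Coriolis force):
V_g = (1/(fρ)) |∂P/∂n| = 3.17×10⁻³ / (1.30×10⁻⁴ × 0.937) = 26.1 m/s

26 m s⁻¹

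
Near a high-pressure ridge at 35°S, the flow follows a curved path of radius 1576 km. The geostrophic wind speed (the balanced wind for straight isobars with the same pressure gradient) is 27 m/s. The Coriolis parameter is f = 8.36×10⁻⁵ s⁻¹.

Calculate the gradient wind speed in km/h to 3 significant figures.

136 km/h

Around a high, pressure-gradient force acts outward with centrifugal, so Coriolis balances both:
fV = (1/ρ)|∂P/∂n| + V²/R  →  V² − fR·V + fR·V_g = 0
With fR = 8.36×10⁻⁵ × 1576×10³ m = 132 m/s:
V = [fR − √((fR)² − 4 fR V_g)]/2 = [132 − √(132² − 4×132×27)]/2 = 37.9 m/s
Supergeostrophic (V > V_g = 27 m/s), as expected around a high.
Converting: 37.9 m/s × 3.6 = 136 km/h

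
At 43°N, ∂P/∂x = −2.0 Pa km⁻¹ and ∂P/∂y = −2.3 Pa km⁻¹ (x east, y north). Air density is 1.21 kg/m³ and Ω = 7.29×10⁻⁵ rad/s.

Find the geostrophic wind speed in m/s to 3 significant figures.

25.3 m/s

Coriolis parameter at 43°N:
f = 2Ω sin φ = 2 × 7.29×10⁻⁵ × sin 43° = 9.94×10⁻⁵ s⁻¹
Component geostrophic relations (x east, y north):
u_g = −(1/(fρ)) ∂P/∂y,  v_g = (1/(fρ)) ∂P/∂x
u_g = −(−2.3×10⁻³)/(9.94×10⁻⁵ × 1.21) = 19.1 m/s;  v_g = (−2.0×10⁻³)/(9.94×10⁻⁵ × 1.21) = −16.6 m/s
|V_g| = √(u_g² + v_g²) = 25.3 m/s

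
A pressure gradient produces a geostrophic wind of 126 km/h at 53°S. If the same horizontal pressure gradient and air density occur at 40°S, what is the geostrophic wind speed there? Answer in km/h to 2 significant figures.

With the same pressure gradient and density, V_g ∝ 1/f ∝ 1/sin φ.
V₂ = V₁ · sin φ₁ / sin φ₂ = 126 × sin 53° / sin 40°
V₂ = 126 × 0.7986/0.6428 = 160 km/h

160 km/h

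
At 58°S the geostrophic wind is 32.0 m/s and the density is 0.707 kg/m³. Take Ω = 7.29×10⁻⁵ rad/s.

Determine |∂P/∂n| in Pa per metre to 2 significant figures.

Coriolis parameter at 58°S:
f = 2Ω sin φ = 2 × 7.29×10⁻⁵ × sin 58° = 1.24×10⁻⁴ s⁻¹
Geostrophic balance rearranged: |∂P/∂n| = f ρ V_g
|∂P/∂n| = 1.24×10⁻⁴ × 0.707 × 32.0 = 2.80×10⁻³ Pa/m

2.8×10⁻³ Pa/m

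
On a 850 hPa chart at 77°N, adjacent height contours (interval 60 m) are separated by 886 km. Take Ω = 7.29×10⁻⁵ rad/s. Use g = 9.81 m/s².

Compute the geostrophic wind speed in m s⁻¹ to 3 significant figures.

Coriolis parameter at 77°N:
f = 2Ω sin φ = 2 × 7.29×10⁻⁵ × sin 77° = 1.42×10⁻⁴ s⁻¹
Height gradient: |∂Z/∂n| = 60 m / 886000 m = 6.77×10⁻⁵
On a pressure surface, geostrophic balance gives V_g = (g/f)|∂Z/∂n|:
V_g = 9.81 × 6.77×10⁻⁵ / 1.42×10⁻⁴ = 4.68 m/s

4.68 m s⁻¹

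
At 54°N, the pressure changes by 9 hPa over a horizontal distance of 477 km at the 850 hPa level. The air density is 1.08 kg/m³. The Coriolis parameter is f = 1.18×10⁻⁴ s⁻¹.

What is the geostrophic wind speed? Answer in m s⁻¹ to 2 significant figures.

15 m s⁻¹

Pressure gradient: |∂P/∂n| = 900 Pa / 477000 m = 1.89×10⁻³ Pa/m
Geostrophic balance (pressure-gradient force = Coriolis force):
V_g = (1/(fρ)) |∂P/∂n| = 1.89×10⁻³ / (1.18×10⁻⁴ × 1.08) = 14.8 m/s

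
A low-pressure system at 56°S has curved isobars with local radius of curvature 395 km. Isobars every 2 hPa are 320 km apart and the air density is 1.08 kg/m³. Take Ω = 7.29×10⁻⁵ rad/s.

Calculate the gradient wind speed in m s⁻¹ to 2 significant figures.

Coriolis parameter at 56°S:
f = 2Ω sin φ = 2 × 7.29×10⁻⁵ × sin 56° = 1.21×10⁻⁴ s⁻¹
Pressure gradient: |∂P/∂n| = 200 Pa / 320000 m = 6.25×10⁻⁴ Pa/m
Geostrophic speed: V_g = |∂P/∂n|/(fρ) = 6.25×10⁻⁴/(1.21×10⁻⁴ × 1.08) = 4.79 m/s
Around a low, centrifugal force acts outward with Coriolis, so pressure-gradient force balances both:
(1/ρ)|∂P/∂n| = fV + V²/R  →  V² + fR·V − fR·V_g = 0
With fR = 1.21×10⁻⁴ × 395×10³ m = 47.7 m/s:
V = [−fR + √((fR)² + 4 fR V_g)]/2 = [−47.7 + √(47.7² + 4×47.7×4.79)]/2 = 4.38 m/s
Subgeostrophic (V < V_g = 4.79 m/s), as expected around a low.

4.4 m s⁻¹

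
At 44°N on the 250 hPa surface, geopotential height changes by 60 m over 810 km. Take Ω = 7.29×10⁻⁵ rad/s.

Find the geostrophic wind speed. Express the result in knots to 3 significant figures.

13.9 knots

Coriolis parameter at 44°N:
f = 2Ω sin φ = 2 × 7.29×10⁻⁵ × sin 44° = 1.01×10⁻⁴ s⁻¹
Height gradient: |∂Z/∂n| = 60 m / 810000 m = 7.41×10⁻⁵
On a pressure surface, geostrophic balance gives V_g = (g/f)|∂Z/∂n|:
V_g = 9.81 × 7.41×10⁻⁵ / 1.01×10⁻⁴ = 7.17 m/s
Converting: 7.17 m/s × 1.944 = 13.9 knots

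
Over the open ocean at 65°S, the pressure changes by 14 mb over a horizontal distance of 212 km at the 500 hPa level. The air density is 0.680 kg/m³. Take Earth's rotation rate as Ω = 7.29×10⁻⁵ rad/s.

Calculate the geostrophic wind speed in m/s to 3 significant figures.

73.5 m/s

Coriolis parameter at 65°S:
f = 2Ω sin φ = 2 × 7.29×10⁻⁵ × sin 65° = 1.32×10⁻⁴ s⁻¹
Pressure gradient: |∂P/∂n| = 1400 Pa / 212000 m = 6.60×10⁻³ Pa/m
Geostrophic balance (pressure-gradient force = Coriolis force):
V_g = (1/(fρ)) |∂P/∂n| = 6.60×10⁻³ / (1.32×10⁻⁴ × 0.680) = 73.5 m/s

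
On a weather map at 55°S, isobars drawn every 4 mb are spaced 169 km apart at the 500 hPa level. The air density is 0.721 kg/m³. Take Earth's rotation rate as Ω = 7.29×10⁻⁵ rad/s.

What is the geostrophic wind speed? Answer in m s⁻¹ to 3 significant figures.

Coriolis parameter at 55°S:
f = 2Ω sin φ = 2 × 7.29×10⁻⁵ × sin 55° = 1.19×10⁻⁴ s⁻¹
Pressure gradient: |∂P/∂n| = 400 Pa / 169000 m = 2.37×10⁻³ Pa/m
Geostrophic balance (pressure-gradient force = Coriolis force):
V_g = (1/(fρ)) |∂P/∂n| = 2.37×10⁻³ / (1.19×10⁻⁴ × 0.721) = 27.5 m/s

27.5 m s⁻¹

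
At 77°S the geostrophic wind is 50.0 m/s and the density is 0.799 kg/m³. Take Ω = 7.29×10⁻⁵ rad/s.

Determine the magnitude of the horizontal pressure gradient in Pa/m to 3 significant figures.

5.68×10⁻³ Pa/m

Coriolis parameter at 77°S:
f = 2Ω sin φ = 2 × 7.29×10⁻⁵ × sin 77° = 1.42×10⁻⁴ s⁻¹
Geostrophic balance rearranged: |∂P/∂n| = f ρ V_g
|∂P/∂n| = 1.42×10⁻⁴ × 0.799 × 50.0 = 5.68×10⁻³ Pa/m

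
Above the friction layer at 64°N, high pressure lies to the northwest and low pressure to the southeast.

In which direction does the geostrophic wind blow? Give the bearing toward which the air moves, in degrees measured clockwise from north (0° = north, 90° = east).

225°

The pressure-gradient force points toward the southeast (bearing 135°).
Geostrophic balance: in the Northern Hemisphere the Coriolis force deflects motion to the right, so the geostrophic wind blows 90° to the right of the pressure-gradient force (low pressure on the left).
Rotating 135° by 90° clockwise gives 225° — the wind blows toward the southwest.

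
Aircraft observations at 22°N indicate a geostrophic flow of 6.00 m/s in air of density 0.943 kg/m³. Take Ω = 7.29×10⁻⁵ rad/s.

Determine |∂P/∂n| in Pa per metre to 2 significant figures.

3.1×10⁻⁴ Pa/m

Coriolis parameter at 22°N:
f = 2Ω sin φ = 2 × 7.29×10⁻⁵ × sin 22° = 5.46×10⁻⁵ s⁻¹
Geostrophic balance rearranged: |∂P/∂n| = f ρ V_g
|∂P/∂n| = 5.46×10⁻⁵ × 0.943 × 6.00 = 3.09×10⁻⁴ Pa/m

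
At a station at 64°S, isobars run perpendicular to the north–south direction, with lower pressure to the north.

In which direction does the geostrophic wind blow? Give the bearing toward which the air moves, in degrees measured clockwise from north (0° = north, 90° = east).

The pressure-gradient force points toward the north (bearing 000°).
Geostrophic balance: in the Southern Hemisphere the Coriolis force deflects motion to the left, so the geostrophic wind blows 90° to the left of the pressure-gradient force (low pressure on the right).
Rotating 000° by 90° counterclockwise gives 270° — the wind blows toward the west.

270°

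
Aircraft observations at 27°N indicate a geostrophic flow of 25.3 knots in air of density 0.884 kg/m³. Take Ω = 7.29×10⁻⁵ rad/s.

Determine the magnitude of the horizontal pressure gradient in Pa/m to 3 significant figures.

7.62×10⁻⁴ Pa/m

Coriolis parameter at 27°N:
f = 2Ω sin φ = 2 × 7.29×10⁻⁵ × sin 27° = 6.62×10⁻⁵ s⁻¹
Wind speed in SI: 25.3 knots = 13.0 m/s
Geostrophic balance rearranged: |∂P/∂n| = f ρ V_g
|∂P/∂n| = 6.62×10⁻⁵ × 0.884 × 13.0 = 7.62×10⁻⁴ Pa/m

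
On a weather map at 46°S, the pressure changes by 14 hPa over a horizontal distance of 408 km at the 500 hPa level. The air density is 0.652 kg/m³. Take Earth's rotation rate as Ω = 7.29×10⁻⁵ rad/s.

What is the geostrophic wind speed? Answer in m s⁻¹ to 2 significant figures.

50 m s⁻¹

Coriolis parameter at 46°S:
f = 2Ω sin φ = 2 × 7.29×10⁻⁵ × sin 46° = 1.05×10⁻⁴ s⁻¹
Pressure gradient: |∂P/∂n| = 1400 Pa / 408000 m = 3.43×10⁻³ Pa/m
Geostrophic balance (pressure-gradient force = Coriolis force):
V_g = (1/(fρ)) |∂P/∂n| = 3.43×10⁻³ / (1.05×10⁻⁴ × 0.652) = 50.2 m/s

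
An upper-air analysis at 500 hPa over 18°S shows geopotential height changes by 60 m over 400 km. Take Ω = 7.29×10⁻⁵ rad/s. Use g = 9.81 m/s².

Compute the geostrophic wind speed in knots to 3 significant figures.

Coriolis parameter at 18°S:
f = 2Ω sin φ = 2 × 7.29×10⁻⁵ × sin 18° = 4.51×10⁻⁵ s⁻¹
Height gradient: |∂Z/∂n| = 60 m / 400000 m = 1.50×10⁻⁴
On a pressure surface, geostrophic balance gives V_g = (g/f)|∂Z/∂n|:
V_g = 9.81 × 1.50×10⁻⁴ / 4.51×10⁻⁵ = 32.7 m/s
Converting: 32.7 m/s × 1.944 = 63.5 knots

63.5 knots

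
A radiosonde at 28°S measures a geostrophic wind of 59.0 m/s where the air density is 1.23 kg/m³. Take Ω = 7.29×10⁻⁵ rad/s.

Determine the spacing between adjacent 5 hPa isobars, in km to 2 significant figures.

Coriolis parameter at 28°S:
f = 2Ω sin φ = 2 × 7.29×10⁻⁵ × sin 28° = 6.84×10⁻⁵ s⁻¹
Geostrophic balance rearranged: |∂P/∂n| = f ρ V_g
|∂P/∂n| = 6.84×10⁻⁵ × 1.23 × 59.0 = 4.97×10⁻³ Pa/m
Isobar spacing: Δn = ΔP/|∂P/∂n| = 500 Pa / 4.97×10⁻³ Pa/m = 100657 m ≈ 100 km

100 km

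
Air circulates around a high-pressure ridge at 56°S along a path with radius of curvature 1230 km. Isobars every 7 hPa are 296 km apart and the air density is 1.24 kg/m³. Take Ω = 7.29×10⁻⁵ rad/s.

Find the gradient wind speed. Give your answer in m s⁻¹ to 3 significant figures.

17.9 m s⁻¹

Coriolis parameter at 56°S:
f = 2Ω sin φ = 2 × 7.29×10⁻⁵ × sin 56° = 1.21×10⁻⁴ s⁻¹
Pressure gradient: |∂P/∂n| = 700 Pa / 296000 m = 2.36×10⁻³ Pa/m
Geostrophic speed: V_g = |∂P/∂n|/(fρ) = 2.36×10⁻³/(1.21×10⁻⁴ × 1.24) = 15.8 m/s
Around a high, pressure-gradient force acts outward with centrifugal, so Coriolis balances both:
fV = (1/ρ)|∂P/∂n| + V²/R  →  V² − fR·V + fR·V_g = 0
With fR = 1.21×10⁻⁴ × 1230×10³ m = 149 m/s:
V = [fR − √((fR)² − 4 fR V_g)]/2 = [149 − √(149² − 4×149×15.8)]/2 = 17.9 m/s
Supergeostrophic (V > V_g = 15.8 m/s), as expected around a high.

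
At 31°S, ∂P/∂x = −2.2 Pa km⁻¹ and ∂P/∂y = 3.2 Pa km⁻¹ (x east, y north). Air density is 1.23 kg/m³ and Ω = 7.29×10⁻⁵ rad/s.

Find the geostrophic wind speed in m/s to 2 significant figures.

Coriolis parameter at 31°S:
f = 2Ω sin φ = 2 × 7.29×10⁻⁵ × sin 31° = 7.51×10⁻⁵ s⁻¹
In the Southern Hemisphere f is negative: f = −7.51×10⁻⁵ s⁻¹.
Component geostrophic relations (x east, y north):
u_g = −(1/(fρ)) ∂P/∂y,  v_g = (1/(fρ)) ∂P/∂x
u_g = −(3.2×10⁻³)/(−7.51×10⁻⁵ × 1.23) = 34.6 m/s;  v_g = (−2.2×10⁻³)/(−7.51×10⁻⁵ × 1.23) = 23.8 m/s
|V_g| = √(u_g² + v_g²) = 42.0 m/s

42 m/s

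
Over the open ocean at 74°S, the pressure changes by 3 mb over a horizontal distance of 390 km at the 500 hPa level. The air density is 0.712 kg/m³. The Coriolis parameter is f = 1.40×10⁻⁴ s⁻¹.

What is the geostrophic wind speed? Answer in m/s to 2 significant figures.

Pressure gradient: |∂P/∂n| = 300 Pa / 390000 m = 7.69×10⁻⁴ Pa/m
Geostrophic balance (pressure-gradient force = Coriolis force):
V_g = (1/(fρ)) |∂P/∂n| = 7.69×10⁻⁴ / (1.40×10⁻⁴ × 0.712) = 7.72 m/s

7.7 m/s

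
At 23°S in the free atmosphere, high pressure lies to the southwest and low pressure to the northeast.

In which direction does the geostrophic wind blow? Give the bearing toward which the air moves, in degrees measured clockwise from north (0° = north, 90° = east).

315°

The pressure-gradient force points toward the northeast (bearing 045°).
Geostrophic balance: in the Southern Hemisphere the Coriolis force deflects motion to the left, so the geostrophic wind blows 90° to the left of the pressure-gradient force (low pressure on the right).
Rotating 045° by 90° counterclockwise gives 315° — the wind blows toward the northwest.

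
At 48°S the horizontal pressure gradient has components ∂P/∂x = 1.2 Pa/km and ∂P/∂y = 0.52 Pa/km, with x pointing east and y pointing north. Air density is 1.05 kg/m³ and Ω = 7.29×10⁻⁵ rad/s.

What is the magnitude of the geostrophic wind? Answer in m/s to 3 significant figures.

Coriolis parameter at 48°S:
f = 2Ω sin φ = 2 × 7.29×10⁻⁵ × sin 48° = 1.08×10⁻⁴ s⁻¹
In the Southern Hemisphere f is negative: f = −1.08×10⁻⁴ s⁻¹.
Component geostrophic relations (x east, y north):
u_g = −(1/(fρ)) ∂P/∂y,  v_g = (1/(fρ)) ∂P/∂x
u_g = −(0.52×10⁻³)/(−1.08×10⁻⁴ × 1.05) = 4.57 m/s;  v_g = (1.2×10⁻³)/(−1.08×10⁻⁴ × 1.05) = −10.5 m/s
|V_g| = √(u_g² + v_g²) = 11.5 m/s

11.5 m/s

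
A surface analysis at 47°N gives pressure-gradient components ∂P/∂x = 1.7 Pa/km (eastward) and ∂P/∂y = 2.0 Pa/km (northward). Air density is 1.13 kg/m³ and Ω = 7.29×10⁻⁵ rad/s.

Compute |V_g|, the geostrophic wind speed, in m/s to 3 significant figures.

Coriolis parameter at 47°N:
f = 2Ω sin φ = 2 × 7.29×10⁻⁵ × sin 47° = 1.07×10⁻⁴ s⁻¹
Component geostrophic relations (x east, y north):
u_g = −(1/(fρ)) ∂P/∂y,  v_g = (1/(fρ)) ∂P/∂x
u_g = −(2.0×10⁻³)/(1.07×10⁻⁴ × 1.13) = −16.6 m/s;  v_g = (1.7×10⁻³)/(1.07×10⁻⁴ × 1.13) = 14.1 m/s
|V_g| = √(u_g² + v_g²) = 21.8 m/s

21.8 m/s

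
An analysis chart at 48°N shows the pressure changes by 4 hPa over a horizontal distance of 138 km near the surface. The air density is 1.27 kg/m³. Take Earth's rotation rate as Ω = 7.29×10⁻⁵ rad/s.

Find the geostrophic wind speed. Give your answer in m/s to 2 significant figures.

21 m/s

Coriolis parameter at 48°N:
f = 2Ω sin φ = 2 × 7.29×10⁻⁵ × sin 48° = 1.08×10⁻⁴ s⁻¹
Pressure gradient: |∂P/∂n| = 400 Pa / 138000 m = 2.90×10⁻³ Pa/m
Geostrophic balance (pressure-gradient force = Coriolis force):
V_g = (1/(fρ)) |∂P/∂n| = 2.90×10⁻³ / (1.08×10⁻⁴ × 1.27) = 21.1 m/s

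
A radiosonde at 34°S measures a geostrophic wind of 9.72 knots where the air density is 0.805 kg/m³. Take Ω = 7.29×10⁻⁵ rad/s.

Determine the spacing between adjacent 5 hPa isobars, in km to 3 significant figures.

1520 km

Coriolis parameter at 34°S:
f = 2Ω sin φ = 2 × 7.29×10⁻⁵ × sin 34° = 8.15×10⁻⁵ s⁻¹
Wind speed in SI: 9.72 knots = 5.00 m/s
Geostrophic balance rearranged: |∂P/∂n| = f ρ V_g
|∂P/∂n| = 8.15×10⁻⁵ × 0.805 × 5.00 = 3.28×10⁻⁴ Pa/m
Isobar spacing: Δn = ΔP/|∂P/∂n| = 500 Pa / 3.28×10⁻⁴ Pa/m = 1523528 m ≈ 1520 km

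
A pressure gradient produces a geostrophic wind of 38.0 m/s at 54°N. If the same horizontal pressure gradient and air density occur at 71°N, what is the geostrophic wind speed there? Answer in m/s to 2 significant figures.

With the same pressure gradient and density, V_g ∝ 1/f ∝ 1/sin φ.
V₂ = V₁ · sin φ₁ / sin φ₂ = 38.0 × sin 54° / sin 71°
V₂ = 38.0 × 0.8090/0.9455 = 33 m/s

33 m/s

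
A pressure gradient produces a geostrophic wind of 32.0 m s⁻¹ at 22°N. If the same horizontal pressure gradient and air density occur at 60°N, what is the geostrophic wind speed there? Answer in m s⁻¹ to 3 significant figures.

With the same pressure gradient and density, V_g ∝ 1/f ∝ 1/sin φ.
V₂ = V₁ · sin φ₁ / sin φ₂ = 32.0 × sin 22° / sin 60°
V₂ = 32.0 × 0.3746/0.8660 = 13.8 m s⁻¹

13.8 m s⁻¹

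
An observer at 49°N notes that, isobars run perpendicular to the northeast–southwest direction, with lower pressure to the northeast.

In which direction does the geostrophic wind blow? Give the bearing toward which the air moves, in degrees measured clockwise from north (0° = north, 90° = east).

135°

The pressure-gradient force points toward the northeast (bearing 045°).
Geostrophic balance: in the Northern Hemisphere the Coriolis force deflects motion to the right, so the geostrophic wind blows 90° to the right of the pressure-gradient force (low pressure on the left).
Rotating 045° by 90° clockwise gives 135° — the wind blows toward the southeast.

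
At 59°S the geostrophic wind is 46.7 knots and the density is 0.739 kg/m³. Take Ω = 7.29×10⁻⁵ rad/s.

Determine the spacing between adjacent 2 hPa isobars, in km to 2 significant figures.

90 km

Coriolis parameter at 59°S:
f = 2Ω sin φ = 2 × 7.29×10⁻⁵ × sin 59° = 1.25×10⁻⁴ s⁻¹
Wind speed in SI: 46.7 knots = 24.0 m/s
Geostrophic balance rearranged: |∂P/∂n| = f ρ V_g
|∂P/∂n| = 1.25×10⁻⁴ × 0.739 × 24.0 = 2.22×10⁻³ Pa/m
Isobar spacing: Δn = ΔP/|∂P/∂n| = 200 Pa / 2.22×10⁻³ Pa/m = 90138 m ≈ 90 km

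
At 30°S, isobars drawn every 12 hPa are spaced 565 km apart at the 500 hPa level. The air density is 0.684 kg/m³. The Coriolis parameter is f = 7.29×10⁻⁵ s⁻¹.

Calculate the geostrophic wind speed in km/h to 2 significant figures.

150 km/h

Pressure gradient: |∂P/∂n| = 1200 Pa / 565000 m = 2.12×10⁻³ Pa/m
Geostrophic balance (pressure-gradient force = Coriolis force):
V_g = (1/(fρ)) |∂P/∂n| = 2.12×10⁻³ / (7.29×10⁻⁵ × 0.684) = 42.6 m/s
Converting: 42.6 m/s × 3.6 = 150 km/h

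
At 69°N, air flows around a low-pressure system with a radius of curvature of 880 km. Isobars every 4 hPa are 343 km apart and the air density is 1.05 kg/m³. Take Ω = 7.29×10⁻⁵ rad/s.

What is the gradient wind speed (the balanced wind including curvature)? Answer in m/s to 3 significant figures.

7.67 m/s

Coriolis parameter at 69°N:
f = 2Ω sin φ = 2 × 7.29×10⁻⁵ × sin 69° = 1.36×10⁻⁴ s⁻¹
Pressure gradient: |∂P/∂n| = 400 Pa / 343000 m = 1.17×10⁻³ Pa/m
Geostrophic speed: V_g = |∂P/∂n|/(fρ) = 1.17×10⁻³/(1.36×10⁻⁴ × 1.05) = 8.16 m/s
Around a low, centrifugal force acts outward with Coriolis, so pressure-gradient force balances both:
(1/ρ)|∂P/∂n| = fV + V²/R  →  V² + fR·V − fR·V_g = 0
With fR = 1.36×10⁻⁴ × 880×10³ m = 120 m/s:
V = [−fR + √((fR)² + 4 fR V_g)]/2 = [−120 + √(120² + 4×120×8.16)]/2 = 7.67 m/s
Subgeostrophic (V < V_g = 8.16 m/s), as expected around a low.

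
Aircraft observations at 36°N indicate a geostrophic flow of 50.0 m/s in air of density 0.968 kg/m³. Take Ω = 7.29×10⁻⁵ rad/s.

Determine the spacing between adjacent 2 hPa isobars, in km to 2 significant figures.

Coriolis parameter at 36°N:
f = 2Ω sin φ = 2 × 7.29×10⁻⁵ × sin 36° = 8.57×10⁻⁵ s⁻¹
Geostrophic balance rearranged: |∂P/∂n| = f ρ V_g
|∂P/∂n| = 8.57×10⁻⁵ × 0.968 × 50.0 = 4.15×10⁻³ Pa/m
Isobar spacing: Δn = ΔP/|∂P/∂n| = 200 Pa / 4.15×10⁻³ Pa/m = 48218 m ≈ 48 km

48 km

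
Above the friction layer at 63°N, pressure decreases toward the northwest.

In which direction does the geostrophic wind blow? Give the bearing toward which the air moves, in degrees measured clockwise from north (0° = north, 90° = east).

The pressure-gradient force points toward the northwest (bearing 315°).
Geostrophic balance: in the Northern Hemisphere the Coriolis force deflects motion to the right, so the geostrophic wind blows 90° to the right of the pressure-gradient force (low pressure on the left).
Rotating 315° by 90° clockwise gives 045° — the wind blows toward the northeast.

045°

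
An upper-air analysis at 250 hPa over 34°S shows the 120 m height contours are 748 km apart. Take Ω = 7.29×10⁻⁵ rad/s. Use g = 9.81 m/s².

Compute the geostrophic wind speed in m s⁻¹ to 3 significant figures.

Coriolis parameter at 34°S:
f = 2Ω sin φ = 2 × 7.29×10⁻⁵ × sin 34° = 8.15×10⁻⁵ s⁻¹
Height gradient: |∂Z/∂n| = 120 m / 748000 m = 1.60×10⁻⁴
On a pressure surface, geostrophic balance gives V_g = (g/f)|∂Z/∂n|:
V_g = 9.81 × 1.60×10⁻⁴ / 8.15×10⁻⁵ = 19.3 m/s

19.3 m s⁻¹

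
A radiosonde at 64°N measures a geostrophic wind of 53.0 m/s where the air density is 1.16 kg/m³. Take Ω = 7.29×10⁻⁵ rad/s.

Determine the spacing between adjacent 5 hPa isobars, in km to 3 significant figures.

62.1 km

Coriolis parameter at 64°N:
f = 2Ω sin φ = 2 × 7.29×10⁻⁵ × sin 64° = 1.31×10⁻⁴ s⁻¹
Geostrophic balance rearranged: |∂P/∂n| = f ρ V_g
|∂P/∂n| = 1.31×10⁻⁴ × 1.16 × 53.0 = 8.06×10⁻³ Pa/m
Isobar spacing: Δn = ΔP/|∂P/∂n| = 500 Pa / 8.06×10⁻³ Pa/m = 62061 m ≈ 62.1 km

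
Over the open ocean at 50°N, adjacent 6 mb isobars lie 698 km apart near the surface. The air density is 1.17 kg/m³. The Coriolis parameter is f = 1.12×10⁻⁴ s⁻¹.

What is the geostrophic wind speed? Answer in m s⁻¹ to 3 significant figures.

6.56 m s⁻¹

Pressure gradient: |∂P/∂n| = 600 Pa / 698000 m = 8.60×10⁻⁴ Pa/m
Geostrophic balance (pressure-gradient force = Coriolis force):
V_g = (1/(fρ)) |∂P/∂n| = 8.60×10⁻⁴ / (1.12×10⁻⁴ × 1.17) = 6.56 m/s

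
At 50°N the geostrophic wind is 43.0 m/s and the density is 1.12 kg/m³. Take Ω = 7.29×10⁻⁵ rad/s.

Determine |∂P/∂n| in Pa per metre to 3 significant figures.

Coriolis parameter at 50°N:
f = 2Ω sin φ = 2 × 7.29×10⁻⁵ × sin 50° = 1.12×10⁻⁴ s⁻¹
Geostrophic balance rearranged: |∂P/∂n| = f ρ V_g
|∂P/∂n| = 1.12×10⁻⁴ × 1.12 × 43.0 = 5.38×10⁻³ Pa/m

5.38×10⁻³ Pa/m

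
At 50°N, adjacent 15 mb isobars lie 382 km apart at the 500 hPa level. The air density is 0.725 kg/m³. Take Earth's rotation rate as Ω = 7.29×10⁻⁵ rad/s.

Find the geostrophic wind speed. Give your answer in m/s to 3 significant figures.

Coriolis parameter at 50°N:
f = 2Ω sin φ = 2 × 7.29×10⁻⁵ × sin 50° = 1.12×10⁻⁴ s⁻¹
Pressure gradient: |∂P/∂n| = 1500 Pa / 382000 m = 3.93×10⁻³ Pa/m
Geostrophic balance (pressure-gradient force = Coriolis force):
V_g = (1/(fρ)) |∂P/∂n| = 3.93×10⁻³ / (1.12×10⁻⁴ × 0.725) = 48.5 m/s

48.5 m/s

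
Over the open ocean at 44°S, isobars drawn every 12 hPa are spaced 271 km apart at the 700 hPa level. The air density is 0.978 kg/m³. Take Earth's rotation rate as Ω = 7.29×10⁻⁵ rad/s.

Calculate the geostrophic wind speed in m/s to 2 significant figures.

45 m/s

Coriolis parameter at 44°S:
f = 2Ω sin φ = 2 × 7.29×10⁻⁵ × sin 44° = 1.01×10⁻⁴ s⁻¹
Pressure gradient: |∂P/∂n| = 1200 Pa / 271000 m = 4.43×10⁻³ Pa/m
Geostrophic balance (pressure-gradient force = Coriolis force):
V_g = (1/(fρ)) |∂P/∂n| = 4.43×10⁻³ / (1.01×10⁻⁴ × 0.978) = 44.7 m/s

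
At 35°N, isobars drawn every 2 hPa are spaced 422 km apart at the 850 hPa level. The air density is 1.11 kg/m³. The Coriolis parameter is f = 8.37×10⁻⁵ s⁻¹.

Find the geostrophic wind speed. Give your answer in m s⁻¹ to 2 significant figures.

Pressure gradient: |∂P/∂n| = 200 Pa / 422000 m = 4.74×10⁻⁴ Pa/m
Geostrophic balance (pressure-gradient force = Coriolis force):
V_g = (1/(fρ)) |∂P/∂n| = 4.74×10⁻⁴ / (8.37×10⁻⁵ × 1.11) = 5.10 m/s

5.1 m s⁻¹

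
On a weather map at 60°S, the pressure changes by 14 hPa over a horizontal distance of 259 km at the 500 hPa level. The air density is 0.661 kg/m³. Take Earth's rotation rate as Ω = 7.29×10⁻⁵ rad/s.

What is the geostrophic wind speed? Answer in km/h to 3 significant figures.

233 km/h

Coriolis parameter at 60°S:
f = 2Ω sin φ = 2 × 7.29×10⁻⁵ × sin 60° = 1.26×10⁻⁴ s⁻¹
Pressure gradient: |∂P/∂n| = 1400 Pa / 259000 m = 5.41×10⁻³ Pa/m
Geostrophic balance (pressure-gradient force = Coriolis force):
V_g = (1/(fρ)) |∂P/∂n| = 5.41×10⁻³ / (1.26×10⁻⁴ × 0.661) = 64.8 m/s
Converting: 64.8 m/s × 3.6 = 233 km/h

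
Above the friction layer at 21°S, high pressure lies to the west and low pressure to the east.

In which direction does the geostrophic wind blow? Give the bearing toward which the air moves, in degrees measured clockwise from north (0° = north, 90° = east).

The pressure-gradient force points toward the east (bearing 090°).
Geostrophic balance: in the Southern Hemisphere the Coriolis force deflects motion to the left, so the geostrophic wind blows 90° to the left of the pressure-gradient force (low pressure on the right).
Rotating 090° by 90° counterclockwise gives 000° — the wind blows toward the north.

000°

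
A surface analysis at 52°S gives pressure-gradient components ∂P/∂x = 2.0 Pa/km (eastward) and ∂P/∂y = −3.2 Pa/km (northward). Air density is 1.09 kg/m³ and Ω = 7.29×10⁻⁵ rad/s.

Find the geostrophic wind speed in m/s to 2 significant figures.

Coriolis parameter at 52°S:
f = 2Ω sin φ = 2 × 7.29×10⁻⁵ × sin 52° = 1.15×10⁻⁴ s⁻¹
In the Southern Hemisphere f is negative: f = −1.15×10⁻⁴ s⁻¹.
Component geostrophic relations (x east, y north):
u_g = −(1/(fρ)) ∂P/∂y,  v_g = (1/(fρ)) ∂P/∂x
u_g = −(−3.2×10⁻³)/(−1.15×10⁻⁴ × 1.09) = −25.6 m/s;  v_g = (2.0×10⁻³)/(−1.15×10⁻⁴ × 1.09) = −16.0 m/s
|V_g| = √(u_g² + v_g²) = 30.1 m/s

30 m/s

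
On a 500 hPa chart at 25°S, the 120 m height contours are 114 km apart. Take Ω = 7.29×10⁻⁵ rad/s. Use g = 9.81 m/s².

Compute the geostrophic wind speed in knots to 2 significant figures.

Coriolis parameter at 25°S:
f = 2Ω sin φ = 2 × 7.29×10⁻⁵ × sin 25° = 6.16×10⁻⁵ s⁻¹
Height gradient: |∂Z/∂n| = 120 m / 114000 m = 1.05×10⁻³
On a pressure surface, geostrophic balance gives V_g = (g/f)|∂Z/∂n|:
V_g = 9.81 × 1.05×10⁻³ / 6.16×10⁻⁵ = 168 m/s
Converting: 168 m/s × 1.944 = 330 knots

330 knots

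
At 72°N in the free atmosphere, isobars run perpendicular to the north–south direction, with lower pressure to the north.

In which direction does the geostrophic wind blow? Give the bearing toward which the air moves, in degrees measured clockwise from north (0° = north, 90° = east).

090°

The pressure-gradient force points toward the north (bearing 000°).
Geostrophic balance: in the Northern Hemisphere the Coriolis force deflects motion to the right, so the geostrophic wind blows 90° to the right of the pressure-gradient force (low pressure on the left).
Rotating 000° by 90° clockwise gives 090° — the wind blows toward the east.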